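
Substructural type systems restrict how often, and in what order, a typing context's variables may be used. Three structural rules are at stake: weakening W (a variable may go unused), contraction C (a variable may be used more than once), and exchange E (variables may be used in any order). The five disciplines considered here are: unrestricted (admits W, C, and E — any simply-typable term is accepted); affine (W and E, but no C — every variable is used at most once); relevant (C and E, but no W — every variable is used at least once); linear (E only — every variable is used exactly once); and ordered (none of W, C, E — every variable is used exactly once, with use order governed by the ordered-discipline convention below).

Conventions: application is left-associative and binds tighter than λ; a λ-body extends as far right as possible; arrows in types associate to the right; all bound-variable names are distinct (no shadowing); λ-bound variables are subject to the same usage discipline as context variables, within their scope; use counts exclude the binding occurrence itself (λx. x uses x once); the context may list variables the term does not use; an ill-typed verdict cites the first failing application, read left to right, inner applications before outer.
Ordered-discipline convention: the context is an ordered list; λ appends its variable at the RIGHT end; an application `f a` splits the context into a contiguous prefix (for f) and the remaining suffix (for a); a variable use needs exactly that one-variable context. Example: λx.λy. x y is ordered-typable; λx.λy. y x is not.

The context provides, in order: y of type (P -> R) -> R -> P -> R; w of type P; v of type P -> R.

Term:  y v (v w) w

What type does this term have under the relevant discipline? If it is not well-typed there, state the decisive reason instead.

term : R
counts: y: 1; w: 2; v: 2
order of uses: y, v, v, w, w
typing: well-typed — term : R
summary: ordered ✗, linear ✗, affine ✗, relevant ✓, unrestricted ✓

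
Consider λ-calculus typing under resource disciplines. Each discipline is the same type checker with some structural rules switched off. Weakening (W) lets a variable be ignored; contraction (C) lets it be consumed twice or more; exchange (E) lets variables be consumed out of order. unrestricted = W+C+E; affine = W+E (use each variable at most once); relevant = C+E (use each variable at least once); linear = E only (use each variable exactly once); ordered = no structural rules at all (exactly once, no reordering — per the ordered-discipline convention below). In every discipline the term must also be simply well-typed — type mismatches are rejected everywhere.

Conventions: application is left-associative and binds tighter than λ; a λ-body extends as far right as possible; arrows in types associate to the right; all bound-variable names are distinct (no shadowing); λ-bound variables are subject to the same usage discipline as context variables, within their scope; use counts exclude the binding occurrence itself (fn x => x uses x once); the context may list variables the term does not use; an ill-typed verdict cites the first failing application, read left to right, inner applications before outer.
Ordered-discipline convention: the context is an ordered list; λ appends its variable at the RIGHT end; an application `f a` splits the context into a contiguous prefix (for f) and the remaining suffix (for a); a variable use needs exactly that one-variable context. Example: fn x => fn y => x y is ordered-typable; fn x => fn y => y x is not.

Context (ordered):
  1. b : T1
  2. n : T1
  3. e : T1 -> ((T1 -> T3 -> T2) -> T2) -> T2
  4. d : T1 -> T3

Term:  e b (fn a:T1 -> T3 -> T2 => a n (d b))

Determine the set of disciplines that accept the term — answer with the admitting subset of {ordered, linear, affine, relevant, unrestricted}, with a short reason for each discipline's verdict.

admitting disciplines: relevant, unrestricted
variable uses: b: 2×; n: 1×; e: 1×; d: 1×; a [bound]: 1×
left-to-right use order: e, b, a, n, d, b
typing: the term checks, with type T2
ordered: ✗, uses contraction: b ×2
linear: ✗, uses contraction: b ×2
affine: ✗, uses contraction: b ×2
relevant: ✓, at least one use each (b, n, e, d, a)
unrestricted: ✓, well-typed at T2; no restrictions here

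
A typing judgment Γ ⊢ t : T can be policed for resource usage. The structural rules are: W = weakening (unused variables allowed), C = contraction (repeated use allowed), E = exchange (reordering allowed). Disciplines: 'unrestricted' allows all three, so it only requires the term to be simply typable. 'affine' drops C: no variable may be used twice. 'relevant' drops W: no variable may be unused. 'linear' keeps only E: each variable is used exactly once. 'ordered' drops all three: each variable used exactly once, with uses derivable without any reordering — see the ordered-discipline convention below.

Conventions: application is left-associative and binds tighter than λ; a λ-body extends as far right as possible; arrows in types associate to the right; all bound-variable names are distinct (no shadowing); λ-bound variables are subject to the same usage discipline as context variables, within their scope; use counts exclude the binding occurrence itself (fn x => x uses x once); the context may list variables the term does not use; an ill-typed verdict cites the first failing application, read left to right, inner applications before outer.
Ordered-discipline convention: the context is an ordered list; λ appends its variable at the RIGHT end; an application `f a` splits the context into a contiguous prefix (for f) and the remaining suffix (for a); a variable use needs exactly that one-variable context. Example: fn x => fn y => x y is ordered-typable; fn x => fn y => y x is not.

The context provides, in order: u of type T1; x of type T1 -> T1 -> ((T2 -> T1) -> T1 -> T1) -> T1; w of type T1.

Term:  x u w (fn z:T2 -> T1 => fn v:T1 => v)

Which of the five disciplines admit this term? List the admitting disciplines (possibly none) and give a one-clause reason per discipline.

accepted by: affine, unrestricted
variable uses: u ×1; x ×1; w ×1; z [bound] ×0; v [bound] ×1
order of uses: x, u, w, v
typing: well-typed at T1
ordered ✗ (z never used (weakening))
linear ✗ (z never used (weakening))
affine ✓ (no duplicate uses among u, x, w, z, v)
relevant ✗ (z never used (weakening))
unrestricted ✓ (simply typable at T1; W, C, E all held)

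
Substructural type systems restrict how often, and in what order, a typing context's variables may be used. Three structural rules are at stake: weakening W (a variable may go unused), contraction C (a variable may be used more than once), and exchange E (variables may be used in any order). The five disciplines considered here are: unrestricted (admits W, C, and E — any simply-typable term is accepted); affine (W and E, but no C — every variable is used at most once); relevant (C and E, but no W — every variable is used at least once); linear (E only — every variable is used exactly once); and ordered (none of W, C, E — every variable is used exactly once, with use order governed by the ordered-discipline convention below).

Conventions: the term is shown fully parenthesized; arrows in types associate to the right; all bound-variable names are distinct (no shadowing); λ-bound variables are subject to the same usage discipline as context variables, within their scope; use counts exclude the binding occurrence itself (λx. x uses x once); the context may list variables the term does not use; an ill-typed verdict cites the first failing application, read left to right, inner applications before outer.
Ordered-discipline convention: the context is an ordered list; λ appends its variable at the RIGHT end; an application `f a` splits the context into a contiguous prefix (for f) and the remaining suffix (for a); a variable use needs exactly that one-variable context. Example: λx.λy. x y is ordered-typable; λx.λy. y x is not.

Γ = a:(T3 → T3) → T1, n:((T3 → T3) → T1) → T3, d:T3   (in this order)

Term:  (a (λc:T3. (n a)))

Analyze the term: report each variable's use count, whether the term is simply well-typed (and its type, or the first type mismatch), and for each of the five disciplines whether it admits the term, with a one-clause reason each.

counts: a: 2, n: 1, d: 0, c [bound]: 0
uses in reading order: a, n, a
typing: well-typed at T1
ordered: ✗, a ×2 used more than once (contraction); d, c never used (weakening)
linear: ✗, a ×2 used more than once (contraction); d, c never used (weakening)
affine: ✗, a ×2 used more than once (contraction)
relevant: ✗, d, c never used (weakening)
unrestricted: ✓, typability at T1 is all that's needed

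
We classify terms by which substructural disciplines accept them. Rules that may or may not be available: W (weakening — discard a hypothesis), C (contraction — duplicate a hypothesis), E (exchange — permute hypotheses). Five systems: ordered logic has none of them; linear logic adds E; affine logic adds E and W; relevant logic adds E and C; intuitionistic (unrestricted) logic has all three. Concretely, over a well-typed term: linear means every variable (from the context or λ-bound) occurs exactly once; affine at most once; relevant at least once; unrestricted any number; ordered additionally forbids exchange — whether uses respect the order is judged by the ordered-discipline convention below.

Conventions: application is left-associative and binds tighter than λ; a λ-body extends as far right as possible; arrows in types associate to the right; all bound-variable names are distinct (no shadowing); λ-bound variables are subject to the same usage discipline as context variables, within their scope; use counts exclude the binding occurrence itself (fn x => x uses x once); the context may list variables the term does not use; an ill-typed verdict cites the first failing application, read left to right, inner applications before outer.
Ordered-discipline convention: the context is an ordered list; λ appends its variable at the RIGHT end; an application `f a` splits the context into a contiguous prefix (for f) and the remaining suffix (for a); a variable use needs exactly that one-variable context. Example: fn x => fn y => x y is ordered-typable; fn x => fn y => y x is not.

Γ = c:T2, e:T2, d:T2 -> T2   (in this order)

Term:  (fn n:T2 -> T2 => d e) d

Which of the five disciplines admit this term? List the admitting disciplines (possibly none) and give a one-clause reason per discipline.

admitted by: unrestricted
variable uses: c ×0; e ×1; d ×2; n [bound] ×0
left-to-right use order: d, e, d
typing: well-typed at T2
ordered: ✗, d ×2 used more than once (contraction); c, n never used (weakening)
linear: ✗, d ×2 used more than once (contraction); c, n never used (weakening)
affine: ✗, d ×2 used more than once (contraction)
relevant: ✗, c, n never used (weakening)
unrestricted: ✓, typability at T2 is all that's needed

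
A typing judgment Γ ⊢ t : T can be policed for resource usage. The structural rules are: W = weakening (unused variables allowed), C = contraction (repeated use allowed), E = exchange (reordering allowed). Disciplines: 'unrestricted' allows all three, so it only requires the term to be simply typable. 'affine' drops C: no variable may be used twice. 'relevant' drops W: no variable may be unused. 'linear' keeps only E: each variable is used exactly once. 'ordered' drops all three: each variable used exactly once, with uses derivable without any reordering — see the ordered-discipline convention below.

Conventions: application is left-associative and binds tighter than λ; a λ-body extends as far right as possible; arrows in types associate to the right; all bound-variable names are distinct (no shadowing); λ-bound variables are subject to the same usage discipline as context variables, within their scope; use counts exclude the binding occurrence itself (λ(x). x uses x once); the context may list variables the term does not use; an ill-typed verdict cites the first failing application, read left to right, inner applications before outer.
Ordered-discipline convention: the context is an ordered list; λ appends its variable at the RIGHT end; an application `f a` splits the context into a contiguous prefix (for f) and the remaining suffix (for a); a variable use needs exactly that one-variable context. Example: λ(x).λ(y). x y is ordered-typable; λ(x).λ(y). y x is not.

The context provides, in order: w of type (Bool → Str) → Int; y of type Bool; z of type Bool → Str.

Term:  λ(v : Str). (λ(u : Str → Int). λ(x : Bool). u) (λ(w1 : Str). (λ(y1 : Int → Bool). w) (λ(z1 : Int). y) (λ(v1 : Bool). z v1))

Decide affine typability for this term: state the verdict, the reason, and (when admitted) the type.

yes — no duplicate uses among w, y, z, v, u, x, w1, y1, z1, v1; term : Str → Bool → Str → Int
usage: w: 1; y: 1; z: 1; v [bound]: 0; u [bound]: 1; x [bound]: 0; w1 [bound]: 0; y1 [bound]: 0; z1 [bound]: 0; v1 [bound]: 1
uses in reading order: u, w, y, z, v1
typing: well-typed — term : Str → Bool → Str → Int
across the five disciplines: ordered ✗ · linear ✗ · affine ✓ · relevant ✗ · unrestricted ✓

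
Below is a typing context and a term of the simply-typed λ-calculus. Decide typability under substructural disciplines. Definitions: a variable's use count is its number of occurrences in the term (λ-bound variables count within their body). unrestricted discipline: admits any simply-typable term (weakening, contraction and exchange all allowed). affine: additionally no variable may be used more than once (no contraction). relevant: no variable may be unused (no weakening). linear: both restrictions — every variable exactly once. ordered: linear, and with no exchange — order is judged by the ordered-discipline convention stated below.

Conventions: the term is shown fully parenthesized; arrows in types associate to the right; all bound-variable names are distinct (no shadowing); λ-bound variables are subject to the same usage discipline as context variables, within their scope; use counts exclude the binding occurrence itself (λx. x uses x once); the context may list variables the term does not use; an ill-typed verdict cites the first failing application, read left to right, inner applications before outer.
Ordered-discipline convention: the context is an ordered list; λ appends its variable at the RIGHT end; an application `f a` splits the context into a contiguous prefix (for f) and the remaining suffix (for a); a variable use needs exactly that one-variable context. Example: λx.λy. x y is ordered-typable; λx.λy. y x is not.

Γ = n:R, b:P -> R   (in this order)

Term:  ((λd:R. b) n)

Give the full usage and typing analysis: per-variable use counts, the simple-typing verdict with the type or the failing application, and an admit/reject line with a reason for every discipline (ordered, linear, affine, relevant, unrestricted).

variable uses: n ×1; b ×1; d (bound) ×0
order of uses: b, n
typing: well-typed — term : P -> R
ordered: ✗, needs weakening: d unused
linear: ✗, needs weakening: d unused
affine: ✓, n, b, d: no repeats, contraction unneeded
relevant: ✗, needs weakening: d unused
unrestricted: ✓, well-typed at P -> R; no restrictions here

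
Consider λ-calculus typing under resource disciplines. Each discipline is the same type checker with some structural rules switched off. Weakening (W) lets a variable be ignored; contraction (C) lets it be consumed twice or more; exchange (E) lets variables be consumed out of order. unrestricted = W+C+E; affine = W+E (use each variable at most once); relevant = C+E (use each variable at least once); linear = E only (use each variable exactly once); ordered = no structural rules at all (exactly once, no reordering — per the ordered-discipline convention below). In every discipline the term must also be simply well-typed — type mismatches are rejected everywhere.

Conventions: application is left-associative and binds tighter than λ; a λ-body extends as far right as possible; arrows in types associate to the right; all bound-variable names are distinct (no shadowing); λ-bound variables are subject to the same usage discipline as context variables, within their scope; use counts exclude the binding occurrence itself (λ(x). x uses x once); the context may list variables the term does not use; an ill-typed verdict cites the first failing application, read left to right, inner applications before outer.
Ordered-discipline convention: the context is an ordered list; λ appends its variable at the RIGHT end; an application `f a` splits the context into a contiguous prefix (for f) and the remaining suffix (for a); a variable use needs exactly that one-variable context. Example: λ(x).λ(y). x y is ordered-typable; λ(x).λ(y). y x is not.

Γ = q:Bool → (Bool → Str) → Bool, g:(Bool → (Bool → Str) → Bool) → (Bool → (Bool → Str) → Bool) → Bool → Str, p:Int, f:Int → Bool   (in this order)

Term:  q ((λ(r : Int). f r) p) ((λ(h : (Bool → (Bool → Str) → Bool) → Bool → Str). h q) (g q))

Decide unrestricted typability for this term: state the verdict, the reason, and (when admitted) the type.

yes — typability at Bool is all that's needed; term : Bool
counts: q ×3, g ×1, p ×1, f ×1, r (λ-bound) ×1, h (λ-bound) ×1
order of uses: q, f, r, p, h, q, g, q
typing: well-typed at Bool
summary: ordered ✗ | linear ✗ | affine ✗ | relevant ✓ | unrestricted ✓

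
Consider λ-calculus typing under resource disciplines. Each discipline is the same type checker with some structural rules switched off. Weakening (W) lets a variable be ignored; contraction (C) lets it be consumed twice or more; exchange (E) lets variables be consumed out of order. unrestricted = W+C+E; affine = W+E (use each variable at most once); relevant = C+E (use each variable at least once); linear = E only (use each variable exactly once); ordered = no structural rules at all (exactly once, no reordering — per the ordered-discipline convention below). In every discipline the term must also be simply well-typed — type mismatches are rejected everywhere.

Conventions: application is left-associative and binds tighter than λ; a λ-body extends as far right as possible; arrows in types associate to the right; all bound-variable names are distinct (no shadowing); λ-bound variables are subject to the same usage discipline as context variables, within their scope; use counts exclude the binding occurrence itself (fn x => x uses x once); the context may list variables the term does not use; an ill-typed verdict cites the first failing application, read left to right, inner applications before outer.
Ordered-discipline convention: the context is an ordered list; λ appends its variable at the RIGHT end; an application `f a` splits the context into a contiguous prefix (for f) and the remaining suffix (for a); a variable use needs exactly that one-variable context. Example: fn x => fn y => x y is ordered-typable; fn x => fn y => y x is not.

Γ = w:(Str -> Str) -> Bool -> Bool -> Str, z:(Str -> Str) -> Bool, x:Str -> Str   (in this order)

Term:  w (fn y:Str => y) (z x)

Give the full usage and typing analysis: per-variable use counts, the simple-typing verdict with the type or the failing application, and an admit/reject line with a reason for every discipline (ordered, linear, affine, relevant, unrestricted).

usage: w ×1; z ×1; x ×1; y (λ-bound) ×1
order of uses: w, y, z, x
typing: the term checks, with type Bool -> Str
ordered ✓ (w, z, x, y: once each, no exchange needed)
linear ✓ (each of w, z, x, y used exactly once)
affine ✓ (at most one use each (w, z, x, y))
relevant ✓ (w, z, x, y: all used, weakening unneeded)
unrestricted ✓ (type-checks (Bool -> Str) and nothing is barred)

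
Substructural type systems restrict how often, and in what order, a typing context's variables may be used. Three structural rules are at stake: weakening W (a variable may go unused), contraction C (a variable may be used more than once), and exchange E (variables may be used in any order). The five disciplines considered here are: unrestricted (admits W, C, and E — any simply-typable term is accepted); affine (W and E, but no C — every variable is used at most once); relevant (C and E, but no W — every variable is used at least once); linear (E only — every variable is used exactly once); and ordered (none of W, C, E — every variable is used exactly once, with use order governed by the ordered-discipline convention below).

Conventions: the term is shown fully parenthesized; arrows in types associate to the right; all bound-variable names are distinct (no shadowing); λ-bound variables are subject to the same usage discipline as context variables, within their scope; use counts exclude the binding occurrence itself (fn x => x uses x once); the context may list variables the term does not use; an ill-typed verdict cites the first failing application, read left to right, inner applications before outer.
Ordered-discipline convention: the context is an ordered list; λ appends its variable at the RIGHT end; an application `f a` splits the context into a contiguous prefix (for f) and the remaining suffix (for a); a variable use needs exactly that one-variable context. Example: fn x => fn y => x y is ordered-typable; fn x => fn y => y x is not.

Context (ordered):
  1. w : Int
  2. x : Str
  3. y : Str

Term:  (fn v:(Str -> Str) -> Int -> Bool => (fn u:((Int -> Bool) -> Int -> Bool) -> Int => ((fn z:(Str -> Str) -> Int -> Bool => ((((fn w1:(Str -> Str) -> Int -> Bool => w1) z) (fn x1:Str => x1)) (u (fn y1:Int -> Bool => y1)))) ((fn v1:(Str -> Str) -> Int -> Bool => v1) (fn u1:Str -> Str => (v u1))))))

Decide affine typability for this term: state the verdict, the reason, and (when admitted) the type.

yes — at most one use each (w, x, y, v, u, z, w1, x1, y1, v1, u1); term : ((Str -> Str) -> Int -> Bool) -> (((Int -> Bool) -> Int -> Bool) -> Int) -> Bool
variable uses: w: 0×, x: 0×, y: 0×, v (bound): 1×, u (bound): 1×, z (bound): 1×, w1 (bound): 1×, x1 (bound): 1×, y1 (bound): 1×, v1 (bound): 1×, u1 (bound): 1×
order of uses: w1, z, x1, u, y1, v1, v, u1
typing: the term checks, with type ((Str -> Str) -> Int -> Bool) -> (((Int -> Bool) -> Int -> Bool) -> Int) -> Bool
across the five disciplines: ordered ✗, linear ✗, affine ✓, relevant ✗, unrestricted ✓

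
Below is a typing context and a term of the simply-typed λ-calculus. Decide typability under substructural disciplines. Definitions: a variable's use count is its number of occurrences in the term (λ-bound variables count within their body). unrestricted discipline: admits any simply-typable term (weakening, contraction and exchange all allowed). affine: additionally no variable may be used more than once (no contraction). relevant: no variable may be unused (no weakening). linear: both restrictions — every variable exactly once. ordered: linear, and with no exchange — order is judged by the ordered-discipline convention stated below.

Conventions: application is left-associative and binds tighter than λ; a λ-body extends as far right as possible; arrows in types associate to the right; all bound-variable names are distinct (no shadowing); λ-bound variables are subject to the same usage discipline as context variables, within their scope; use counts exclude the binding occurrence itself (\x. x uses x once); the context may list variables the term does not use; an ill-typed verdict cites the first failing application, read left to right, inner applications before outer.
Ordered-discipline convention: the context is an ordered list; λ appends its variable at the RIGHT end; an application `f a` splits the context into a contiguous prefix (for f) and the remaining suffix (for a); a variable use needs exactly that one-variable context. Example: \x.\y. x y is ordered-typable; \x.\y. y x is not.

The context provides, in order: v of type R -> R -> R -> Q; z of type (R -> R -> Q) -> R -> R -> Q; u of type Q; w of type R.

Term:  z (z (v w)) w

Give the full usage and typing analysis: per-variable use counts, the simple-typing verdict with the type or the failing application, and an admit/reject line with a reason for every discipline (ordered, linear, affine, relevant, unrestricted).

usage: v=1, z=2, u=0, w=2
uses in reading order: z, z, v, w, w
typing: the term checks, with type R -> Q
ordered: ✗, z ×2, w ×2 used more than once (contraction); unused: u — weakening required
linear: ✗, z ×2, w ×2 used more than once (contraction); unused: u — weakening required
affine: ✗, z ×2, w ×2 used more than once (contraction)
relevant: ✗, unused: u — weakening required
unrestricted: ✓, well-typed at R -> Q; no restrictions here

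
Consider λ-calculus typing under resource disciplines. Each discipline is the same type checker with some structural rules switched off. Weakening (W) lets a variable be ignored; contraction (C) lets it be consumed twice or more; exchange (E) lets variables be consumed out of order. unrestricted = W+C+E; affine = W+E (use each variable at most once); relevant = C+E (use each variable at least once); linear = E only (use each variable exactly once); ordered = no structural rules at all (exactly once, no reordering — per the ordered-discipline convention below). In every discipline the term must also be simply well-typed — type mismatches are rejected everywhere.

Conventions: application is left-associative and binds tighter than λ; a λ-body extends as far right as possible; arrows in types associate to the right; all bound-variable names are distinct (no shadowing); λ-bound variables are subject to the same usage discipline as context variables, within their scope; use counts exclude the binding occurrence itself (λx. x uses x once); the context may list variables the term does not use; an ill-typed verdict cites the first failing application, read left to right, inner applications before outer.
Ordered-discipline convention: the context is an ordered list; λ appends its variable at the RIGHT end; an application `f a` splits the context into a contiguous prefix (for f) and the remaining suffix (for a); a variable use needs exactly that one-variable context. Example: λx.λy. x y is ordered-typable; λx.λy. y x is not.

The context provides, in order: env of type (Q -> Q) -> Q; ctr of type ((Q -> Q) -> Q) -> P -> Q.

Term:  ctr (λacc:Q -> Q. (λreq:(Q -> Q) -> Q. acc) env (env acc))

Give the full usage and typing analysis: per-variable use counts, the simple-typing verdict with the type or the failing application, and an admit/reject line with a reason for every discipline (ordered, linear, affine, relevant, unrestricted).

counts: env ×2, ctr ×1, acc (λ-bound) ×2, req (λ-bound) ×0
order of uses: ctr, acc, env, env, acc
typing: ✓ — P -> Q
ordered ✗ (repeated use of env ×2, acc ×2; needs weakening: req unused)
linear ✗ (repeated use of env ×2, acc ×2; needs weakening: req unused)
affine ✗ (repeated use of env ×2, acc ×2)
relevant ✗ (needs weakening: req unused)
unrestricted ✓ (well-typed at P -> Q; no restrictions here)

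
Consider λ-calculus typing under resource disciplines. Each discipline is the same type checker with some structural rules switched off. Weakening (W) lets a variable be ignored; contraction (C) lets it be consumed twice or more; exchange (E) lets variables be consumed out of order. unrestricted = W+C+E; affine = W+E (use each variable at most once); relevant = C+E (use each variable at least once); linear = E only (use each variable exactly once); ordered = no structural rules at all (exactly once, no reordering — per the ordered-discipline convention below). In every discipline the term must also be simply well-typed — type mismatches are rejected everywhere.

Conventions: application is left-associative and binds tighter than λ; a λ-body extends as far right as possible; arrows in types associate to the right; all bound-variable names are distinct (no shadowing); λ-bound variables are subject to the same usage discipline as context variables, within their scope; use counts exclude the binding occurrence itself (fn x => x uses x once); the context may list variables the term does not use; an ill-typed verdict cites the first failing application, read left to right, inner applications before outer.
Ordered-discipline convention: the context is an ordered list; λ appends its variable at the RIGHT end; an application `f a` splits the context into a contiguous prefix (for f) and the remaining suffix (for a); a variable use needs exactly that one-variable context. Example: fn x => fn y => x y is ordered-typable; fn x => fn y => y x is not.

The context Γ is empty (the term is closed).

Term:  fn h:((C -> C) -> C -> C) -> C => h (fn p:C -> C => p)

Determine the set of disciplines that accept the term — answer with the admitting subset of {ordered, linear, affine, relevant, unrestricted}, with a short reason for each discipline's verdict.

admitted by: ordered, linear, affine, relevant, unrestricted
counts: h [bound]: 1×, p [bound]: 1×
order of uses: h, p
typing: well-typed — term : (((C -> C) -> C -> C) -> C) -> C
ordered: ✓, one use each (h, p); ordered split holds
linear: ✓, single use per variable (h, p)
affine: ✓, at most one use each (h, p)
relevant: ✓, every one of h, p appears
unrestricted: ✓, simply typable at (((C -> C) -> C -> C) -> C) -> C; W, C, E all held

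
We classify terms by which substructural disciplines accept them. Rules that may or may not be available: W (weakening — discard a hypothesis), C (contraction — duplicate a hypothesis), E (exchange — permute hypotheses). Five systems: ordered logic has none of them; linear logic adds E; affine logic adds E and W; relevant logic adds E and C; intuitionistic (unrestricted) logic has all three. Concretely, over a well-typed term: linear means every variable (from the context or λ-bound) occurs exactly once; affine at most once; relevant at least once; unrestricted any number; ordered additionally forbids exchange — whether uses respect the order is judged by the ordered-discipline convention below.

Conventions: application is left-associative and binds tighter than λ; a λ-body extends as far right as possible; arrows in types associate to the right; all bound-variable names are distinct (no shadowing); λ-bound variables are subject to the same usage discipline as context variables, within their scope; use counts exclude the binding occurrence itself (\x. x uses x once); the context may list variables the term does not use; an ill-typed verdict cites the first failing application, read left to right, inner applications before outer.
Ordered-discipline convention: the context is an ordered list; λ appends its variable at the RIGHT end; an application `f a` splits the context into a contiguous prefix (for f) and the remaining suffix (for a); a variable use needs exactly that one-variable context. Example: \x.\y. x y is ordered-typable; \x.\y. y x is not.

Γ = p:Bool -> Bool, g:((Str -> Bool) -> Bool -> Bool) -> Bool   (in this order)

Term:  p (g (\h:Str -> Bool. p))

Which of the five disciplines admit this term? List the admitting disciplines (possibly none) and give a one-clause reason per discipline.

admitted by: unrestricted
use counts: p ×2; g ×1; h [bound] ×0
uses in reading order: p, g, p
typing: ✓ — Bool
ordered: ✗, needs contraction — p ×2; needs weakening: h unused
linear: ✗, needs contraction — p ×2; needs weakening: h unused
affine: ✗, needs contraction — p ×2
relevant: ✗, needs weakening: h unused
unrestricted: ✓, type-checks (Bool) and nothing is barred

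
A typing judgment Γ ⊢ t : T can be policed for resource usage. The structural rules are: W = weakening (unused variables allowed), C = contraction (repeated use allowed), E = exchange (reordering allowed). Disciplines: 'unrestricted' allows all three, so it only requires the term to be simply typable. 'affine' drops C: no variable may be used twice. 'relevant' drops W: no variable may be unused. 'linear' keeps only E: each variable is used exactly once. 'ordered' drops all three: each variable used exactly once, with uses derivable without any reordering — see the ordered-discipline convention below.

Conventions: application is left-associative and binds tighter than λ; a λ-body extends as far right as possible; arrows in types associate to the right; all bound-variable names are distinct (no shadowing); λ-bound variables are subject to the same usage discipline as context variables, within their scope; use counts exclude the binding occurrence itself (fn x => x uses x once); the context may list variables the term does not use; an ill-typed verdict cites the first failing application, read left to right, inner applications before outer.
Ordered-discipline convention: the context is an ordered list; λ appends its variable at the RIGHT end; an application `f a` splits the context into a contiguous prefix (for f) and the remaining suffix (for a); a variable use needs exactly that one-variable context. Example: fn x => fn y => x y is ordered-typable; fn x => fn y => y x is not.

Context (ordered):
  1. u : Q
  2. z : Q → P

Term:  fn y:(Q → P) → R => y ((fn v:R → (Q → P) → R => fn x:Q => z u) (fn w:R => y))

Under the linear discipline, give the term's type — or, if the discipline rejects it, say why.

not well-typed under linear — y ×2 used more than once (contraction); unused: v, x, w — weakening required
usage: u=1; z=1; y [bound]=2; v [bound]=0; x [bound]=0; w [bound]=0
left-to-right use order: y, z, u, y
typing: well-typed — term : ((Q → P) → R) → R
all disciplines: ordered ✗ | linear ✗ | affine ✗ | relevant ✗ | unrestricted ✓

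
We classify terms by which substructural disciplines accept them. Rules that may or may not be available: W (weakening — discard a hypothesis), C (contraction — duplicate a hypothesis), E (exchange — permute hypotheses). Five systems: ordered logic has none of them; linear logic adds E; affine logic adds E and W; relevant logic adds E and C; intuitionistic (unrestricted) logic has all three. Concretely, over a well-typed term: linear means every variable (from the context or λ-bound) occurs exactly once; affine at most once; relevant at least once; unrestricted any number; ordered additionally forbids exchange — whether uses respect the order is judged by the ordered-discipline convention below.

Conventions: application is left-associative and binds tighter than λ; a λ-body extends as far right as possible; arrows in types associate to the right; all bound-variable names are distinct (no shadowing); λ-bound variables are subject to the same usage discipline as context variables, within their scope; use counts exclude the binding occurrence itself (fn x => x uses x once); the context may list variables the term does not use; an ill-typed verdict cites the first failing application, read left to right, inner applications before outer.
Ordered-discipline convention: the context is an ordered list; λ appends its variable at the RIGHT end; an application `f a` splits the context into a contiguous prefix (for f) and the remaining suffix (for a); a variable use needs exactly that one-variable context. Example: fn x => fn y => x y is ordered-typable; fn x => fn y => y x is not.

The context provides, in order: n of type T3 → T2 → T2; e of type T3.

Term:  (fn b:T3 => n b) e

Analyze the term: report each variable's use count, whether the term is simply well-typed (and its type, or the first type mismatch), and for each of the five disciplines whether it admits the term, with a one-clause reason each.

use counts: n ×1, e ×1, b (bound) ×1
use order (left to right): n, b, e
typing: ✓ — T2 → T2
ordered: ✓ — n, e, b: once each, no exchange needed
linear: ✓ — single use per variable (n, e, b)
affine: ✓ — none of n, e, b used more than once
relevant: ✓ — every one of n, e, b appears
unrestricted: ✓ — well-typed at T2 → T2; no restrictions here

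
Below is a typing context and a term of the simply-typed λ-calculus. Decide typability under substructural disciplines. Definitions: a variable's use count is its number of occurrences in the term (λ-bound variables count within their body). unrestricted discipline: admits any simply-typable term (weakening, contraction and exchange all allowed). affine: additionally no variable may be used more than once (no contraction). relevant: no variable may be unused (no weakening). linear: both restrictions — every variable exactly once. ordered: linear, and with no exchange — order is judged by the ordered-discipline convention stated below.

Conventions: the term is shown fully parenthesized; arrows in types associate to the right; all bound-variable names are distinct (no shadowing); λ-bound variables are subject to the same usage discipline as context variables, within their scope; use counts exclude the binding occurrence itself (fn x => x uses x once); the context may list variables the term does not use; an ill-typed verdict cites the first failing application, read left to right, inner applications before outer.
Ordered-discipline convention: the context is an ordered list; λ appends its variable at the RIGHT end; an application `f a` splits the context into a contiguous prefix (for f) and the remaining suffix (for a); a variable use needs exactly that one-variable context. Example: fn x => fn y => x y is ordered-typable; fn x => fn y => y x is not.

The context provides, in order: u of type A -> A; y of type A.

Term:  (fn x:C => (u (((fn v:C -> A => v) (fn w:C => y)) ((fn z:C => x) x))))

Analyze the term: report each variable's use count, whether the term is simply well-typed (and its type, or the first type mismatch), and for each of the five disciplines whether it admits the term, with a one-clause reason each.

usage: u ×1; y ×1; x (λ-bound) ×2; v (λ-bound) ×1; w (λ-bound) ×0; z (λ-bound) ×0
use order (left to right): u, v, y, x, x
typing: ✓ — C -> A
ordered: ✗ — uses contraction: x ×2; w, z never used (weakening)
linear: ✗ — uses contraction: x ×2; w, z never used (weakening)
affine: ✗ — uses contraction: x ×2
relevant: ✗ — w, z never used (weakening)
unrestricted: ✓ — well-typed at C -> A; no restrictions here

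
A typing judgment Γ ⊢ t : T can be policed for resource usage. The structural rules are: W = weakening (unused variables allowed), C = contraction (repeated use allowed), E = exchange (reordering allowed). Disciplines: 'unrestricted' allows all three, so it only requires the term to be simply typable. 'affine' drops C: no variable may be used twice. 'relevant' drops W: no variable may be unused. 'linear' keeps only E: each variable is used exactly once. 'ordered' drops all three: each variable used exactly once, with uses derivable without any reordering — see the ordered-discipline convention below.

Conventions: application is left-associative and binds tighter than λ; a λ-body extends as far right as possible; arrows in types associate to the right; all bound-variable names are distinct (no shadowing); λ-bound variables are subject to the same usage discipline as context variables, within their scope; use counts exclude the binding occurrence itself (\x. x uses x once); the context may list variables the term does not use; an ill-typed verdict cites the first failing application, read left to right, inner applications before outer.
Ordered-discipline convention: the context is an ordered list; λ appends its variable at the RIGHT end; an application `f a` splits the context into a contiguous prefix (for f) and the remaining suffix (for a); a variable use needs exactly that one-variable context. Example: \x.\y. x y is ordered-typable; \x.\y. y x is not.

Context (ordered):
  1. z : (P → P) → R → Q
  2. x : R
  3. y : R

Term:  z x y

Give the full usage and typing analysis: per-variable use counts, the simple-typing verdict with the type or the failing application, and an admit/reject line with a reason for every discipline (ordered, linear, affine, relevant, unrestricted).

counts: z: 1×; x: 1×; y: 1×
uses in reading order: z, x, y
typing: ill-typed: argument of type R where P → P is required
ordered: ✗, fails simple typing
linear: ✗, a type mismatch blocks all five
affine: ✗, the type mismatch rejects it
relevant: ✗, not simply typable
unrestricted: ✗, fails simple typing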